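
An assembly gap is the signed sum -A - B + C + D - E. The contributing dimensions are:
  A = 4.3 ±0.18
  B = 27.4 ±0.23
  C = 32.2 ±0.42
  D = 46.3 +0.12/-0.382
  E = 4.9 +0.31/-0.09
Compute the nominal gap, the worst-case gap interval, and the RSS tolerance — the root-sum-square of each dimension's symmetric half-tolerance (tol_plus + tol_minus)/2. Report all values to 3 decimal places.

nominal=41.900 wc=[40.378,42.940] rss=0.604

Stack each dimension's contribution:
  -A: nom -4.300 → Σnom=-4.300; wc +0.180/-0.180 → slack +0.180/-0.180; half-tol=0.180, Σhalf²=0.032400
  -B: nom -27.400 → Σnom=-31.700; wc +0.230/-0.230 → slack +0.410/-0.410; half-tol=0.230, Σhalf²=0.085300
  +C: nom +32.200 → Σnom=0.500; wc +0.420/-0.420 → slack +0.830/-0.830; half-tol=0.420, Σhalf²=0.261700
  +D: nom +46.300 → Σnom=46.800; wc +0.120/-0.382 → slack +0.950/-1.212; half-tol=0.251, Σhalf²=0.324701
  -E: nom -4.900 → Σnom=41.900; wc +0.090/-0.310 → slack +1.040/-1.522; half-tol=0.200, Σhalf²=0.364701
Nominal = 41.900. Worst-case = [41.900 - 1.522, 41.900 + 1.040] = [40.378, 42.940]. RSS = √0.364701 = 0.604.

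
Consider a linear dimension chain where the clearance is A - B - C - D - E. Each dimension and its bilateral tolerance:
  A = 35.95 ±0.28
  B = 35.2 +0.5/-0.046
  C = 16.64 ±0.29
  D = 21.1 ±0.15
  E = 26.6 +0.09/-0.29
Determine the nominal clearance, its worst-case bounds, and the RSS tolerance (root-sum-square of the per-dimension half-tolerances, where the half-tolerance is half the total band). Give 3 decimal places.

nominal=-63.590 wc=[-64.900,-62.534] rss=0.544

Stack each dimension's contribution:
  +A: nom +35.950 → Σnom=35.950; wc +0.280/-0.280 → slack +0.280/-0.280; half-tol=0.280, Σhalf²=0.078400
  -B: nom -35.200 → Σnom=0.750; wc +0.046/-0.500 → slack +0.326/-0.780; half-tol=0.273, Σhalf²=0.152929
  -C: nom -16.640 → Σnom=-15.890; wc +0.290/-0.290 → slack +0.616/-1.070; half-tol=0.290, Σhalf²=0.237029
  -D: nom -21.100 → Σnom=-36.990; wc +0.150/-0.150 → slack +0.766/-1.220; half-tol=0.150, Σhalf²=0.259529
  -E: nom -26.600 → Σnom=-63.590; wc +0.290/-0.090 → slack +1.056/-1.310; half-tol=0.190, Σhalf²=0.295629
Nominal = -63.590. Worst-case = [-63.590 - 1.310, -63.590 + 1.056] = [-64.900, -62.534]. RSS = √0.295629 = 0.544.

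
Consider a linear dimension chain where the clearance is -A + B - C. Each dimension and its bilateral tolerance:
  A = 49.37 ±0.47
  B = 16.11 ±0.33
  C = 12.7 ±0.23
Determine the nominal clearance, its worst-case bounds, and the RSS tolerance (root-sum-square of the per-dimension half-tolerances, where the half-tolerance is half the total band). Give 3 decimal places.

nominal=-45.960 wc=[-46.990,-44.930] rss=0.619

Stack each dimension's contribution:
  -A: nom -49.370 → Σnom=-49.370; wc +0.470/-0.470 → slack +0.470/-0.470; half-tol=0.470, Σhalf²=0.220900
  +B: nom +16.110 → Σnom=-33.260; wc +0.330/-0.330 → slack +0.800/-0.800; half-tol=0.330, Σhalf²=0.329800
  -C: nom -12.700 → Σnom=-45.960; wc +0.230/-0.230 → slack +1.030/-1.030; half-tol=0.230, Σhalf²=0.382700
Nominal = -45.960. Worst-case = [-45.960 - 1.030, -45.960 + 1.030] = [-46.990, -44.930]. RSS = √0.382700 = 0.619.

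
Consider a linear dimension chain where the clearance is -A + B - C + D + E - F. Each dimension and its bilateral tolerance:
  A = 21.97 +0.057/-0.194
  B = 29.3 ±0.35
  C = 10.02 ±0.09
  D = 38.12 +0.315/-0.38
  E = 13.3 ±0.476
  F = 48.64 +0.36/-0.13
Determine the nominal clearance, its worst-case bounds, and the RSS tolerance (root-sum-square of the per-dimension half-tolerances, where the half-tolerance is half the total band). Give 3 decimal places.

nominal=0.090 wc=[-1.623,1.645] rss=0.744

Stack each dimension's contribution:
  -A: nom -21.970 → Σnom=-21.970; wc +0.194/-0.057 → slack +0.194/-0.057; half-tol=0.126, Σhalf²=0.015750
  +B: nom +29.300 → Σnom=7.330; wc +0.350/-0.350 → slack +0.544/-0.407; half-tol=0.350, Σhalf²=0.138250
  -C: nom -10.020 → Σnom=-2.690; wc +0.090/-0.090 → slack +0.634/-0.497; half-tol=0.090, Σhalf²=0.146350
  +D: nom +38.120 → Σnom=35.430; wc +0.315/-0.380 → slack +0.949/-0.877; half-tol=0.348, Σhalf²=0.267107
  +E: nom +13.300 → Σnom=48.730; wc +0.476/-0.476 → slack +1.425/-1.353; half-tol=0.476, Σhalf²=0.493683
  -F: nom -48.640 → Σnom=0.090; wc +0.130/-0.360 → slack +1.555/-1.713; half-tol=0.245, Σhalf²=0.553708
Nominal = 0.090. Worst-case = [0.090 - 1.713, 0.090 + 1.555] = [-1.623, 1.645]. RSS = √0.553708 = 0.744.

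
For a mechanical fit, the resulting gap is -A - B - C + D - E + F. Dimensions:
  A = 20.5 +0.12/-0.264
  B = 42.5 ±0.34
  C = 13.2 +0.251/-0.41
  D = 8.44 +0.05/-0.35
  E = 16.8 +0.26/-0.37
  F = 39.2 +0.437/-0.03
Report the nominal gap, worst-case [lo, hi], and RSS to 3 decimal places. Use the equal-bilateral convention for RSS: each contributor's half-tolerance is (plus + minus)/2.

nominal=-45.360 wc=[-46.711,-43.489] rss=0.675

Stack each dimension's contribution:
  -A: nom -20.500 → Σnom=-20.500; wc +0.264/-0.120 → slack +0.264/-0.120; half-tol=0.192, Σhalf²=0.036864
  -B: nom -42.500 → Σnom=-63.000; wc +0.340/-0.340 → slack +0.604/-0.460; half-tol=0.340, Σhalf²=0.152464
  -C: nom -13.200 → Σnom=-76.200; wc +0.410/-0.251 → slack +1.014/-0.711; half-tol=0.331, Σhalf²=0.261694
  +D: nom +8.440 → Σnom=-67.760; wc +0.050/-0.350 → slack +1.064/-1.061; half-tol=0.200, Σhalf²=0.301694
  -E: nom -16.800 → Σnom=-84.560; wc +0.370/-0.260 → slack +1.434/-1.321; half-tol=0.315, Σhalf²=0.400919
  +F: nom +39.200 → Σnom=-45.360; wc +0.437/-0.030 → slack +1.871/-1.351; half-tol=0.233, Σhalf²=0.455441
Nominal = -45.360. Worst-case = [-45.360 - 1.351, -45.360 + 1.871] = [-46.711, -43.489]. RSS = √0.455441 = 0.675.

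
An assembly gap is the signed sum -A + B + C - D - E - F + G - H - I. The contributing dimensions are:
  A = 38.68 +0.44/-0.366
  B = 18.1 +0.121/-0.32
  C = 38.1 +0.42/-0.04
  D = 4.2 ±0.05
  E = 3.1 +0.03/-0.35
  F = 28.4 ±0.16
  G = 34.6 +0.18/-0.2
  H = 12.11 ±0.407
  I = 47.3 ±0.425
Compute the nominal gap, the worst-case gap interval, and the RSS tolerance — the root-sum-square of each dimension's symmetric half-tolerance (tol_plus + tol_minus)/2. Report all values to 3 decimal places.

nominal=-42.990 wc=[-45.062,-40.511] rss=0.843

Stack each dimension's contribution:
  -A: nom -38.680 → Σnom=-38.680; wc +0.366/-0.440 → slack +0.366/-0.440; half-tol=0.403, Σhalf²=0.162409
  +B: nom +18.100 → Σnom=-20.580; wc +0.121/-0.320 → slack +0.487/-0.760; half-tol=0.221, Σhalf²=0.211029
  +C: nom +38.100 → Σnom=17.520; wc +0.420/-0.040 → slack +0.907/-0.800; half-tol=0.230, Σhalf²=0.263929
  -D: nom -4.200 → Σnom=13.320; wc +0.050/-0.050 → slack +0.957/-0.850; half-tol=0.050, Σhalf²=0.266429
  -E: nom -3.100 → Σnom=10.220; wc +0.350/-0.030 → slack +1.307/-0.880; half-tol=0.190, Σhalf²=0.302529
  -F: nom -28.400 → Σnom=-18.180; wc +0.160/-0.160 → slack +1.467/-1.040; half-tol=0.160, Σhalf²=0.328129
  +G: nom +34.600 → Σnom=16.420; wc +0.180/-0.200 → slack +1.647/-1.240; half-tol=0.190, Σhalf²=0.364229
  -H: nom -12.110 → Σnom=4.310; wc +0.407/-0.407 → slack +2.054/-1.647; half-tol=0.407, Σhalf²=0.529878
  -I: nom -47.300 → Σnom=-42.990; wc +0.425/-0.425 → slack +2.479/-2.072; half-tol=0.425, Σhalf²=0.710503
Nominal = -42.990. Worst-case = [-42.990 - 2.072, -42.990 + 2.479] = [-45.062, -40.511]. RSS = √0.710503 = 0.843.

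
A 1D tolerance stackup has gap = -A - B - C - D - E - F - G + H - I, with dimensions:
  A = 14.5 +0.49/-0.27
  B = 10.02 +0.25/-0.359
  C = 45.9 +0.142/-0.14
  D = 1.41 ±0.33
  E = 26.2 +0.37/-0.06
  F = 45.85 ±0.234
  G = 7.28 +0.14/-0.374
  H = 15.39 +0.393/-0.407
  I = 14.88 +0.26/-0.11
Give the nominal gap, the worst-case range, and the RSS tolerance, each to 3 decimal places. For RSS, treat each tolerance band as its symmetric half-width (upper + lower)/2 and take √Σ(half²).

Stack each dimension's contribution:
  -A: nom -14.500 → Σnom=-14.500; wc +0.270/-0.490 → slack +0.270/-0.490; half-tol=0.380, Σhalf²=0.144400
  -B: nom -10.020 → Σnom=-24.520; wc +0.359/-0.250 → slack +0.629/-0.740; half-tol=0.304, Σhalf²=0.237120
  -C: nom -45.900 → Σnom=-70.420; wc +0.140/-0.142 → slack +0.769/-0.882; half-tol=0.141, Σhalf²=0.257001
  -D: nom -1.410 → Σnom=-71.830; wc +0.330/-0.330 → slack +1.099/-1.212; half-tol=0.330, Σhalf²=0.365901
  -E: nom -26.200 → Σnom=-98.030; wc +0.060/-0.370 → slack +1.159/-1.582; half-tol=0.215, Σhalf²=0.412126
  -F: nom -45.850 → Σnom=-143.880; wc +0.234/-0.234 → slack +1.393/-1.816; half-tol=0.234, Σhalf²=0.466882
  -G: nom -7.280 → Σnom=-151.160; wc +0.374/-0.140 → slack +1.767/-1.956; half-tol=0.257, Σhalf²=0.532931
  +H: nom +15.390 → Σnom=-135.770; wc +0.393/-0.407 → slack +2.160/-2.363; half-tol=0.400, Σhalf²=0.692931
  -I: nom -14.880 → Σnom=-150.650; wc +0.110/-0.260 → slack +2.270/-2.623; half-tol=0.185, Σhalf²=0.727156
Nominal = -150.650. Worst-case = [-150.650 - 2.623, -150.650 + 2.270] = [-153.273, -148.380]. RSS = √0.727156 = 0.853.

nominal=-150.650 wc=[-153.273,-148.380] rss=0.853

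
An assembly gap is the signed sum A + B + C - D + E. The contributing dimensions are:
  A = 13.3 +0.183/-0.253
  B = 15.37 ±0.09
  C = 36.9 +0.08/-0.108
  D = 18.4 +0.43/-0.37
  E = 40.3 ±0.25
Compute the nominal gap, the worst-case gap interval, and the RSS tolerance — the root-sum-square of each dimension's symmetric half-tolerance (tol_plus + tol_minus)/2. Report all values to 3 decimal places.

Stack each dimension's contribution:
  +A: nom +13.300 → Σnom=13.300; wc +0.183/-0.253 → slack +0.183/-0.253; half-tol=0.218, Σhalf²=0.047524
  +B: nom +15.370 → Σnom=28.670; wc +0.090/-0.090 → slack +0.273/-0.343; half-tol=0.090, Σhalf²=0.055624
  +C: nom +36.900 → Σnom=65.570; wc +0.080/-0.108 → slack +0.353/-0.451; half-tol=0.094, Σhalf²=0.064460
  -D: nom -18.400 → Σnom=47.170; wc +0.370/-0.430 → slack +0.723/-0.881; half-tol=0.400, Σhalf²=0.224460
  +E: nom +40.300 → Σnom=87.470; wc +0.250/-0.250 → slack +0.973/-1.131; half-tol=0.250, Σhalf²=0.286960
Nominal = 87.470. Worst-case = [87.470 - 1.131, 87.470 + 0.973] = [86.339, 88.443]. RSS = √0.286960 = 0.536.

nominal=87.470 wc=[86.339,88.443] rss=0.536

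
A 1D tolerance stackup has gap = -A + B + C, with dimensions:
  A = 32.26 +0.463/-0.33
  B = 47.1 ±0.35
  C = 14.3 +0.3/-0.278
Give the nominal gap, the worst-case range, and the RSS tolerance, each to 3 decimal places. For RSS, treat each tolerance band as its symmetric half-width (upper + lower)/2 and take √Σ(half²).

nominal=29.140 wc=[28.049,30.120] rss=0.603

Stack each dimension's contribution:
  -A: nom -32.260 → Σnom=-32.260; wc +0.330/-0.463 → slack +0.330/-0.463; half-tol=0.397, Σhalf²=0.157212
  +B: nom +47.100 → Σnom=14.840; wc +0.350/-0.350 → slack +0.680/-0.813; half-tol=0.350, Σhalf²=0.279712
  +C: nom +14.300 → Σnom=29.140; wc +0.300/-0.278 → slack +0.980/-1.091; half-tol=0.289, Σhalf²=0.363233
Nominal = 29.140. Worst-case = [29.140 - 1.091, 29.140 + 0.980] = [28.049, 30.120]. RSS = √0.363233 = 0.603.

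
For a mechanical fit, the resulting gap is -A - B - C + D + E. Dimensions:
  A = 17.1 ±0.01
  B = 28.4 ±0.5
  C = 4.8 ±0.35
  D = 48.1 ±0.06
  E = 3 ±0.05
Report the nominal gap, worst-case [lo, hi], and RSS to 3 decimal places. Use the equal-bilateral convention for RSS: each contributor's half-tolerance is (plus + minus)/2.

Stack each dimension's contribution:
  -A: nom -17.100 → Σnom=-17.100; wc +0.010/-0.010 → slack +0.010/-0.010; half-tol=0.010, Σhalf²=0.000100
  -B: nom -28.400 → Σnom=-45.500; wc +0.500/-0.500 → slack +0.510/-0.510; half-tol=0.500, Σhalf²=0.250100
  -C: nom -4.800 → Σnom=-50.300; wc +0.350/-0.350 → slack +0.860/-0.860; half-tol=0.350, Σhalf²=0.372600
  +D: nom +48.100 → Σnom=-2.200; wc +0.060/-0.060 → slack +0.920/-0.920; half-tol=0.060, Σhalf²=0.376200
  +E: nom +3.000 → Σnom=0.800; wc +0.050/-0.050 → slack +0.970/-0.970; half-tol=0.050, Σhalf²=0.378700
Nominal = 0.800. Worst-case = [0.800 - 0.970, 0.800 + 0.970] = [-0.170, 1.770]. RSS = √0.378700 = 0.615.

nominal=0.800 wc=[-0.170,1.770] rss=0.615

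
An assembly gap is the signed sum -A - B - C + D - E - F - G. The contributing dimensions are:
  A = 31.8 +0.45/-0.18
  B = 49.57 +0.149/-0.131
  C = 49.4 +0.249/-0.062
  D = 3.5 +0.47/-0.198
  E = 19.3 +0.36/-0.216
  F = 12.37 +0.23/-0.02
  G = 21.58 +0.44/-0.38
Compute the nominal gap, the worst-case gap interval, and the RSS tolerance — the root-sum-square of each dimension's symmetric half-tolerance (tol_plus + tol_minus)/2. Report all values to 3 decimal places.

nominal=-180.520 wc=[-182.596,-179.061] rss=0.722

Stack each dimension's contribution:
  -A: nom -31.800 → Σnom=-31.800; wc +0.180/-0.450 → slack +0.180/-0.450; half-tol=0.315, Σhalf²=0.099225
  -B: nom -49.570 → Σnom=-81.370; wc +0.131/-0.149 → slack +0.311/-0.599; half-tol=0.140, Σhalf²=0.118825
  -C: nom -49.400 → Σnom=-130.770; wc +0.062/-0.249 → slack +0.373/-0.848; half-tol=0.155, Σhalf²=0.143005
  +D: nom +3.500 → Σnom=-127.270; wc +0.470/-0.198 → slack +0.843/-1.046; half-tol=0.334, Σhalf²=0.254561
  -E: nom -19.300 → Σnom=-146.570; wc +0.216/-0.360 → slack +1.059/-1.406; half-tol=0.288, Σhalf²=0.337505
  -F: nom -12.370 → Σnom=-158.940; wc +0.020/-0.230 → slack +1.079/-1.636; half-tol=0.125, Σhalf²=0.353130
  -G: nom -21.580 → Σnom=-180.520; wc +0.380/-0.440 → slack +1.459/-2.076; half-tol=0.410, Σhalf²=0.521230
Nominal = -180.520. Worst-case = [-180.520 - 2.076, -180.520 + 1.459] = [-182.596, -179.061]. RSS = √0.521230 = 0.722.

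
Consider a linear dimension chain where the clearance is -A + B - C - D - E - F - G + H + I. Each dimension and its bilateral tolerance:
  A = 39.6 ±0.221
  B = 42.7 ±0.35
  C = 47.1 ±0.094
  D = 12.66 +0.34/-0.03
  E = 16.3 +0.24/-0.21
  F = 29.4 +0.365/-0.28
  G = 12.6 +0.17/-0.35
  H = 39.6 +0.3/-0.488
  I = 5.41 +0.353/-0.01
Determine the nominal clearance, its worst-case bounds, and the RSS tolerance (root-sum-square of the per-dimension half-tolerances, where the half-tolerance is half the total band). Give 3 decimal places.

Stack each dimension's contribution:
  -A: nom -39.600 → Σnom=-39.600; wc +0.221/-0.221 → slack +0.221/-0.221; half-tol=0.221, Σhalf²=0.048841
  +B: nom +42.700 → Σnom=3.100; wc +0.350/-0.350 → slack +0.571/-0.571; half-tol=0.350, Σhalf²=0.171341
  -C: nom -47.100 → Σnom=-44.000; wc +0.094/-0.094 → slack +0.665/-0.665; half-tol=0.094, Σhalf²=0.180177
  -D: nom -12.660 → Σnom=-56.660; wc +0.030/-0.340 → slack +0.695/-1.005; half-tol=0.185, Σhalf²=0.214402
  -E: nom -16.300 → Σnom=-72.960; wc +0.210/-0.240 → slack +0.905/-1.245; half-tol=0.225, Σhalf²=0.265027
  -F: nom -29.400 → Σnom=-102.360; wc +0.280/-0.365 → slack +1.185/-1.610; half-tol=0.323, Σhalf²=0.369033
  -G: nom -12.600 → Σnom=-114.960; wc +0.350/-0.170 → slack +1.535/-1.780; half-tol=0.260, Σhalf²=0.436633
  +H: nom +39.600 → Σnom=-75.360; wc +0.300/-0.488 → slack +1.835/-2.268; half-tol=0.394, Σhalf²=0.591869
  +I: nom +5.410 → Σnom=-69.950; wc +0.353/-0.010 → slack +2.188/-2.278; half-tol=0.181, Σhalf²=0.624811
Nominal = -69.950. Worst-case = [-69.950 - 2.278, -69.950 + 2.188] = [-72.228, -67.762]. RSS = √0.624811 = 0.790.

nominal=-69.950 wc=[-72.228,-67.762] rss=0.790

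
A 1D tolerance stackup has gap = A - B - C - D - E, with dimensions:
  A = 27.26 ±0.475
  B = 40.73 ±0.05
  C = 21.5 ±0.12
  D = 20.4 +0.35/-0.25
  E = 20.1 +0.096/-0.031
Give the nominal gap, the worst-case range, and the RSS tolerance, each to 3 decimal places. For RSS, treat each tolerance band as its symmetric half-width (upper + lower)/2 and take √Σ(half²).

Stack each dimension's contribution:
  +A: nom +27.260 → Σnom=27.260; wc +0.475/-0.475 → slack +0.475/-0.475; half-tol=0.475, Σhalf²=0.225625
  -B: nom -40.730 → Σnom=-13.470; wc +0.050/-0.050 → slack +0.525/-0.525; half-tol=0.050, Σhalf²=0.228125
  -C: nom -21.500 → Σnom=-34.970; wc +0.120/-0.120 → slack +0.645/-0.645; half-tol=0.120, Σhalf²=0.242525
  -D: nom -20.400 → Σnom=-55.370; wc +0.250/-0.350 → slack +0.895/-0.995; half-tol=0.300, Σhalf²=0.332525
  -E: nom -20.100 → Σnom=-75.470; wc +0.031/-0.096 → slack +0.926/-1.091; half-tol=0.064, Σhalf²=0.336557
Nominal = -75.470. Worst-case = [-75.470 - 1.091, -75.470 + 0.926] = [-76.561, -74.544]. RSS = √0.336557 = 0.580.

nominal=-75.470 wc=[-76.561,-74.544] rss=0.580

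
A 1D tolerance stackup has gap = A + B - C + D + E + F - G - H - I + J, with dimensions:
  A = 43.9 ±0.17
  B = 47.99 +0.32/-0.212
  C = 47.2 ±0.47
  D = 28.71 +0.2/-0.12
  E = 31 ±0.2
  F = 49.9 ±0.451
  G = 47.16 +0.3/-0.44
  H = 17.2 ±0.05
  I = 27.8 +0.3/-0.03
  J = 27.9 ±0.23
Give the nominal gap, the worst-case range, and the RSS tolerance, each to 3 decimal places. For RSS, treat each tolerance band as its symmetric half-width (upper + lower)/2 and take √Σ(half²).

Stack each dimension's contribution:
  +A: nom +43.900 → Σnom=43.900; wc +0.170/-0.170 → slack +0.170/-0.170; half-tol=0.170, Σhalf²=0.028900
  +B: nom +47.990 → Σnom=91.890; wc +0.320/-0.212 → slack +0.490/-0.382; half-tol=0.266, Σhalf²=0.099656
  -C: nom -47.200 → Σnom=44.690; wc +0.470/-0.470 → slack +0.960/-0.852; half-tol=0.470, Σhalf²=0.320556
  +D: nom +28.710 → Σnom=73.400; wc +0.200/-0.120 → slack +1.160/-0.972; half-tol=0.160, Σhalf²=0.346156
  +E: nom +31.000 → Σnom=104.400; wc +0.200/-0.200 → slack +1.360/-1.172; half-tol=0.200, Σhalf²=0.386156
  +F: nom +49.900 → Σnom=154.300; wc +0.451/-0.451 → slack +1.811/-1.623; half-tol=0.451, Σhalf²=0.589557
  -G: nom -47.160 → Σnom=107.140; wc +0.440/-0.300 → slack +2.251/-1.923; half-tol=0.370, Σhalf²=0.726457
  -H: nom -17.200 → Σnom=89.940; wc +0.050/-0.050 → slack +2.301/-1.973; half-tol=0.050, Σhalf²=0.728957
  -I: nom -27.800 → Σnom=62.140; wc +0.030/-0.300 → slack +2.331/-2.273; half-tol=0.165, Σhalf²=0.756182
  +J: nom +27.900 → Σnom=90.040; wc +0.230/-0.230 → slack +2.561/-2.503; half-tol=0.230, Σhalf²=0.809082
Nominal = 90.040. Worst-case = [90.040 - 2.503, 90.040 + 2.561] = [87.537, 92.601]. RSS = √0.809082 = 0.899.

nominal=90.040 wc=[87.537,92.601] rss=0.899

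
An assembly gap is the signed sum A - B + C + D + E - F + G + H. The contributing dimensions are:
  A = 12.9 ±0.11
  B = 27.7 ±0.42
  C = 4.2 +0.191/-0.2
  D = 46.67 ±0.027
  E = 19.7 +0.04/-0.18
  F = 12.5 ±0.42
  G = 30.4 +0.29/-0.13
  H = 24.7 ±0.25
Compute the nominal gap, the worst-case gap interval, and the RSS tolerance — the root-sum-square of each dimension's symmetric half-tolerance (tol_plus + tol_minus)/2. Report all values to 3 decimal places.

nominal=98.370 wc=[96.633,100.118] rss=0.723

Stack each dimension's contribution:
  +A: nom +12.900 → Σnom=12.900; wc +0.110/-0.110 → slack +0.110/-0.110; half-tol=0.110, Σhalf²=0.012100
  -B: nom -27.700 → Σnom=-14.800; wc +0.420/-0.420 → slack +0.530/-0.530; half-tol=0.420, Σhalf²=0.188500
  +C: nom +4.200 → Σnom=-10.600; wc +0.191/-0.200 → slack +0.721/-0.730; half-tol=0.196, Σhalf²=0.226720
  +D: nom +46.670 → Σnom=36.070; wc +0.027/-0.027 → slack +0.748/-0.757; half-tol=0.027, Σhalf²=0.227449
  +E: nom +19.700 → Σnom=55.770; wc +0.040/-0.180 → slack +0.788/-0.937; half-tol=0.110, Σhalf²=0.239549
  -F: nom -12.500 → Σnom=43.270; wc +0.420/-0.420 → slack +1.208/-1.357; half-tol=0.420, Σhalf²=0.415949
  +G: nom +30.400 → Σnom=73.670; wc +0.290/-0.130 → slack +1.498/-1.487; half-tol=0.210, Σhalf²=0.460049
  +H: nom +24.700 → Σnom=98.370; wc +0.250/-0.250 → slack +1.748/-1.737; half-tol=0.250, Σhalf²=0.522549
Nominal = 98.370. Worst-case = [98.370 - 1.737, 98.370 + 1.748] = [96.633, 100.118]. RSS = √0.522549 = 0.723.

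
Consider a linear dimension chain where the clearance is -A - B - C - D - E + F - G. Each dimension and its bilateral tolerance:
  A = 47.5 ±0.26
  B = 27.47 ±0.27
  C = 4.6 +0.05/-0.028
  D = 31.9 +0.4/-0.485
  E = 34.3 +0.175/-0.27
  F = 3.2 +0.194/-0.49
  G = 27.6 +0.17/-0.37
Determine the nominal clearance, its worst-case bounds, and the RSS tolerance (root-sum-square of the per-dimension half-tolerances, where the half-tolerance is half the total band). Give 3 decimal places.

Stack each dimension's contribution:
  -A: nom -47.500 → Σnom=-47.500; wc +0.260/-0.260 → slack +0.260/-0.260; half-tol=0.260, Σhalf²=0.067600
  -B: nom -27.470 → Σnom=-74.970; wc +0.270/-0.270 → slack +0.530/-0.530; half-tol=0.270, Σhalf²=0.140500
  -C: nom -4.600 → Σnom=-79.570; wc +0.028/-0.050 → slack +0.558/-0.580; half-tol=0.039, Σhalf²=0.142021
  -D: nom -31.900 → Σnom=-111.470; wc +0.485/-0.400 → slack +1.043/-0.980; half-tol=0.443, Σhalf²=0.337827
  -E: nom -34.300 → Σnom=-145.770; wc +0.270/-0.175 → slack +1.313/-1.155; half-tol=0.223, Σhalf²=0.387333
  +F: nom +3.200 → Σnom=-142.570; wc +0.194/-0.490 → slack +1.507/-1.645; half-tol=0.342, Σhalf²=0.504297
  -G: nom -27.600 → Σnom=-170.170; wc +0.370/-0.170 → slack +1.877/-1.815; half-tol=0.270, Σhalf²=0.577197
Nominal = -170.170. Worst-case = [-170.170 - 1.815, -170.170 + 1.877] = [-171.985, -168.293]. RSS = √0.577197 = 0.760.

nominal=-170.170 wc=[-171.985,-168.293] rss=0.760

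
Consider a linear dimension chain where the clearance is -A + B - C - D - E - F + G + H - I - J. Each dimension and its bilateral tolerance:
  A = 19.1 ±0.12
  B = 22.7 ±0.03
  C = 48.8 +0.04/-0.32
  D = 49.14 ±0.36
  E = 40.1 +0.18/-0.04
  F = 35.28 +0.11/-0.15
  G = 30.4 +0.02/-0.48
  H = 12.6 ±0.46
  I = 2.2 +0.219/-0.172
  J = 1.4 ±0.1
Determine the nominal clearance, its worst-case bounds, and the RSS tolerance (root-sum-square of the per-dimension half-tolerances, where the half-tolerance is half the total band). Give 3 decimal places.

nominal=-130.320 wc=[-132.419,-128.548] rss=0.727

Stack each dimension's contribution:
  -A: nom -19.100 → Σnom=-19.100; wc +0.120/-0.120 → slack +0.120/-0.120; half-tol=0.120, Σhalf²=0.014400
  +B: nom +22.700 → Σnom=3.600; wc +0.030/-0.030 → slack +0.150/-0.150; half-tol=0.030, Σhalf²=0.015300
  -C: nom -48.800 → Σnom=-45.200; wc +0.320/-0.040 → slack +0.470/-0.190; half-tol=0.180, Σhalf²=0.047700
  -D: nom -49.140 → Σnom=-94.340; wc +0.360/-0.360 → slack +0.830/-0.550; half-tol=0.360, Σhalf²=0.177300
  -E: nom -40.100 → Σnom=-134.440; wc +0.040/-0.180 → slack +0.870/-0.730; half-tol=0.110, Σhalf²=0.189400
  -F: nom -35.280 → Σnom=-169.720; wc +0.150/-0.110 → slack +1.020/-0.840; half-tol=0.130, Σhalf²=0.206300
  +G: nom +30.400 → Σnom=-139.320; wc +0.020/-0.480 → slack +1.040/-1.320; half-tol=0.250, Σhalf²=0.268800
  +H: nom +12.600 → Σnom=-126.720; wc +0.460/-0.460 → slack +1.500/-1.780; half-tol=0.460, Σhalf²=0.480400
  -I: nom -2.200 → Σnom=-128.920; wc +0.172/-0.219 → slack +1.672/-1.999; half-tol=0.196, Σhalf²=0.518620
  -J: nom -1.400 → Σnom=-130.320; wc +0.100/-0.100 → slack +1.772/-2.099; half-tol=0.100, Σhalf²=0.528620
Nominal = -130.320. Worst-case = [-130.320 - 2.099, -130.320 + 1.772] = [-132.419, -128.548]. RSS = √0.528620 = 0.727.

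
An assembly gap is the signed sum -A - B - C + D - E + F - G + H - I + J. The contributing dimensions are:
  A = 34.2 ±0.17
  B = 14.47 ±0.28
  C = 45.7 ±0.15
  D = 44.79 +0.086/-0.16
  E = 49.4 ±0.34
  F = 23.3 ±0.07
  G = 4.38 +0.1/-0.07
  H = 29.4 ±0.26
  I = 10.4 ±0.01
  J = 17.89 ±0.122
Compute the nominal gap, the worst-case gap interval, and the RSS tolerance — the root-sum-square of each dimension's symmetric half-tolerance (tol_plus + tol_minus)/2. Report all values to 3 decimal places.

Stack each dimension's contribution:
  -A: nom -34.200 → Σnom=-34.200; wc +0.170/-0.170 → slack +0.170/-0.170; half-tol=0.170, Σhalf²=0.028900
  -B: nom -14.470 → Σnom=-48.670; wc +0.280/-0.280 → slack +0.450/-0.450; half-tol=0.280, Σhalf²=0.107300
  -C: nom -45.700 → Σnom=-94.370; wc +0.150/-0.150 → slack +0.600/-0.600; half-tol=0.150, Σhalf²=0.129800
  +D: nom +44.790 → Σnom=-49.580; wc +0.086/-0.160 → slack +0.686/-0.760; half-tol=0.123, Σhalf²=0.144929
  -E: nom -49.400 → Σnom=-98.980; wc +0.340/-0.340 → slack +1.026/-1.100; half-tol=0.340, Σhalf²=0.260529
  +F: nom +23.300 → Σnom=-75.680; wc +0.070/-0.070 → slack +1.096/-1.170; half-tol=0.070, Σhalf²=0.265429
  -G: nom -4.380 → Σnom=-80.060; wc +0.070/-0.100 → slack +1.166/-1.270; half-tol=0.085, Σhalf²=0.272654
  +H: nom +29.400 → Σnom=-50.660; wc +0.260/-0.260 → slack +1.426/-1.530; half-tol=0.260, Σhalf²=0.340254
  -I: nom -10.400 → Σnom=-61.060; wc +0.010/-0.010 → slack +1.436/-1.540; half-tol=0.010, Σhalf²=0.340354
  +J: nom +17.890 → Σnom=-43.170; wc +0.122/-0.122 → slack +1.558/-1.662; half-tol=0.122, Σhalf²=0.355238
Nominal = -43.170. Worst-case = [-43.170 - 1.662, -43.170 + 1.558] = [-44.832, -41.612]. RSS = √0.355238 = 0.596.

nominal=-43.170 wc=[-44.832,-41.612] rss=0.596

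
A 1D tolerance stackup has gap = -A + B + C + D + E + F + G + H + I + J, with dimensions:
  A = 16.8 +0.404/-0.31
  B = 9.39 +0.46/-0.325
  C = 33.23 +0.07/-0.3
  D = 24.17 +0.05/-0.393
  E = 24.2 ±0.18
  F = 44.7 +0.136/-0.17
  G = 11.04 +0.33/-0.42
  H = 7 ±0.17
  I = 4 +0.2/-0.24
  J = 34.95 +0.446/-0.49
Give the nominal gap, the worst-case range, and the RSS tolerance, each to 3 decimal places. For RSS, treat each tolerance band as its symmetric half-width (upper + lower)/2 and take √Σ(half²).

nominal=175.880 wc=[172.788,178.232] rss=0.926

Stack each dimension's contribution:
  -A: nom -16.800 → Σnom=-16.800; wc +0.310/-0.404 → slack +0.310/-0.404; half-tol=0.357, Σhalf²=0.127449
  +B: nom +9.390 → Σnom=-7.410; wc +0.460/-0.325 → slack +0.770/-0.729; half-tol=0.393, Σhalf²=0.281505
  +C: nom +33.230 → Σnom=25.820; wc +0.070/-0.300 → slack +0.840/-1.029; half-tol=0.185, Σhalf²=0.315730
  +D: nom +24.170 → Σnom=49.990; wc +0.050/-0.393 → slack +0.890/-1.422; half-tol=0.222, Σhalf²=0.364792
  +E: nom +24.200 → Σnom=74.190; wc +0.180/-0.180 → slack +1.070/-1.602; half-tol=0.180, Σhalf²=0.397192
  +F: nom +44.700 → Σnom=118.890; wc +0.136/-0.170 → slack +1.206/-1.772; half-tol=0.153, Σhalf²=0.420601
  +G: nom +11.040 → Σnom=129.930; wc +0.330/-0.420 → slack +1.536/-2.192; half-tol=0.375, Σhalf²=0.561226
  +H: nom +7.000 → Σnom=136.930; wc +0.170/-0.170 → slack +1.706/-2.362; half-tol=0.170, Σhalf²=0.590126
  +I: nom +4.000 → Σnom=140.930; wc +0.200/-0.240 → slack +1.906/-2.602; half-tol=0.220, Σhalf²=0.638526
  +J: nom +34.950 → Σnom=175.880; wc +0.446/-0.490 → slack +2.352/-3.092; half-tol=0.468, Σhalf²=0.857550
Nominal = 175.880. Worst-case = [175.880 - 3.092, 175.880 + 2.352] = [172.788, 178.232]. RSS = √0.857550 = 0.926.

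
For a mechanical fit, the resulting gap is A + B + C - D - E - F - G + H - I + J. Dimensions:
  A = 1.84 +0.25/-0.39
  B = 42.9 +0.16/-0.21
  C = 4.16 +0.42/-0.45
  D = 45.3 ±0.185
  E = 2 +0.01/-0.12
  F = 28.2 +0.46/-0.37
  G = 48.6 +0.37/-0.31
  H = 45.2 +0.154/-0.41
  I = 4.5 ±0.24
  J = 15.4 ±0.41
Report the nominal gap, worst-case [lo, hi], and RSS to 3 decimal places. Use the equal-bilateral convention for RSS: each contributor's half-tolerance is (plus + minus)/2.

nominal=-19.100 wc=[-22.235,-16.481] rss=0.978

Stack each dimension's contribution:
  +A: nom +1.840 → Σnom=1.840; wc +0.250/-0.390 → slack +0.250/-0.390; half-tol=0.320, Σhalf²=0.102400
  +B: nom +42.900 → Σnom=44.740; wc +0.160/-0.210 → slack +0.410/-0.600; half-tol=0.185, Σhalf²=0.136625
  +C: nom +4.160 → Σnom=48.900; wc +0.420/-0.450 → slack +0.830/-1.050; half-tol=0.435, Σhalf²=0.325850
  -D: nom -45.300 → Σnom=3.600; wc +0.185/-0.185 → slack +1.015/-1.235; half-tol=0.185, Σhalf²=0.360075
  -E: nom -2.000 → Σnom=1.600; wc +0.120/-0.010 → slack +1.135/-1.245; half-tol=0.065, Σhalf²=0.364300
  -F: nom -28.200 → Σnom=-26.600; wc +0.370/-0.460 → slack +1.505/-1.705; half-tol=0.415, Σhalf²=0.536525
  -G: nom -48.600 → Σnom=-75.200; wc +0.310/-0.370 → slack +1.815/-2.075; half-tol=0.340, Σhalf²=0.652125
  +H: nom +45.200 → Σnom=-30.000; wc +0.154/-0.410 → slack +1.969/-2.485; half-tol=0.282, Σhalf²=0.731649
  -I: nom -4.500 → Σnom=-34.500; wc +0.240/-0.240 → slack +2.209/-2.725; half-tol=0.240, Σhalf²=0.789249
  +J: nom +15.400 → Σnom=-19.100; wc +0.410/-0.410 → slack +2.619/-3.135; half-tol=0.410, Σhalf²=0.957349
Nominal = -19.100. Worst-case = [-19.100 - 3.135, -19.100 + 2.619] = [-22.235, -16.481]. RSS = √0.957349 = 0.978.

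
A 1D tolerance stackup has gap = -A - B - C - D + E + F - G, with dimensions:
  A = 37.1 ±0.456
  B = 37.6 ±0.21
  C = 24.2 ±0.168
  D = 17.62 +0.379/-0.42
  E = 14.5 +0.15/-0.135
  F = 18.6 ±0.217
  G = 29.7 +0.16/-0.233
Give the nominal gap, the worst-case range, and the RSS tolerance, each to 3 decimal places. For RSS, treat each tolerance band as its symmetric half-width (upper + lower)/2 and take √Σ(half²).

Stack each dimension's contribution:
  -A: nom -37.100 → Σnom=-37.100; wc +0.456/-0.456 → slack +0.456/-0.456; half-tol=0.456, Σhalf²=0.207936
  -B: nom -37.600 → Σnom=-74.700; wc +0.210/-0.210 → slack +0.666/-0.666; half-tol=0.210, Σhalf²=0.252036
  -C: nom -24.200 → Σnom=-98.900; wc +0.168/-0.168 → slack +0.834/-0.834; half-tol=0.168, Σhalf²=0.280260
  -D: nom -17.620 → Σnom=-116.520; wc +0.420/-0.379 → slack +1.254/-1.213; half-tol=0.399, Σhalf²=0.439860
  +E: nom +14.500 → Σnom=-102.020; wc +0.150/-0.135 → slack +1.404/-1.348; half-tol=0.143, Σhalf²=0.460166
  +F: nom +18.600 → Σnom=-83.420; wc +0.217/-0.217 → slack +1.621/-1.565; half-tol=0.217, Σhalf²=0.507255
  -G: nom -29.700 → Σnom=-113.120; wc +0.233/-0.160 → slack +1.854/-1.725; half-tol=0.197, Σhalf²=0.545868
Nominal = -113.120. Worst-case = [-113.120 - 1.725, -113.120 + 1.854] = [-114.845, -111.266]. RSS = √0.545868 = 0.739.

nominal=-113.120 wc=[-114.845,-111.266] rss=0.739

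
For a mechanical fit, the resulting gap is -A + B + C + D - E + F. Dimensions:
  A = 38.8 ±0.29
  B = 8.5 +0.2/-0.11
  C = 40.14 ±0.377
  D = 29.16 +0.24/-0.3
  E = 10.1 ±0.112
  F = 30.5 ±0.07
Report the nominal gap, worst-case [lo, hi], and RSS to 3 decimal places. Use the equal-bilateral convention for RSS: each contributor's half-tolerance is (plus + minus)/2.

nominal=59.400 wc=[58.141,60.689] rss=0.584

Stack each dimension's contribution:
  -A: nom -38.800 → Σnom=-38.800; wc +0.290/-0.290 → slack +0.290/-0.290; half-tol=0.290, Σhalf²=0.084100
  +B: nom +8.500 → Σnom=-30.300; wc +0.200/-0.110 → slack +0.490/-0.400; half-tol=0.155, Σhalf²=0.108125
  +C: nom +40.140 → Σnom=9.840; wc +0.377/-0.377 → slack +0.867/-0.777; half-tol=0.377, Σhalf²=0.250254
  +D: nom +29.160 → Σnom=39.000; wc +0.240/-0.300 → slack +1.107/-1.077; half-tol=0.270, Σhalf²=0.323154
  -E: nom -10.100 → Σnom=28.900; wc +0.112/-0.112 → slack +1.219/-1.189; half-tol=0.112, Σhalf²=0.335698
  +F: nom +30.500 → Σnom=59.400; wc +0.070/-0.070 → slack +1.289/-1.259; half-tol=0.070, Σhalf²=0.340598
Nominal = 59.400. Worst-case = [59.400 - 1.259, 59.400 + 1.289] = [58.141, 60.689]. RSS = √0.340598 = 0.584.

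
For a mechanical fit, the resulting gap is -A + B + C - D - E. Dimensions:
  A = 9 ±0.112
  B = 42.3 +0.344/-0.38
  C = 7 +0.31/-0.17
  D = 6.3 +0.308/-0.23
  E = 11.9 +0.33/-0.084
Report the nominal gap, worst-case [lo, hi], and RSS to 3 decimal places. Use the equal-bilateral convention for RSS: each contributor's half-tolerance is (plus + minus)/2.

nominal=22.100 wc=[20.800,23.180] rss=0.562

Stack each dimension's contribution:
  -A: nom -9.000 → Σnom=-9.000; wc +0.112/-0.112 → slack +0.112/-0.112; half-tol=0.112, Σhalf²=0.012544
  +B: nom +42.300 → Σnom=33.300; wc +0.344/-0.380 → slack +0.456/-0.492; half-tol=0.362, Σhalf²=0.143588
  +C: nom +7.000 → Σnom=40.300; wc +0.310/-0.170 → slack +0.766/-0.662; half-tol=0.240, Σhalf²=0.201188
  -D: nom -6.300 → Σnom=34.000; wc +0.230/-0.308 → slack +0.996/-0.970; half-tol=0.269, Σhalf²=0.273549
  -E: nom -11.900 → Σnom=22.100; wc +0.084/-0.330 → slack +1.080/-1.300; half-tol=0.207, Σhalf²=0.316398
Nominal = 22.100. Worst-case = [22.100 - 1.300, 22.100 + 1.080] = [20.800, 23.180]. RSS = √0.316398 = 0.562.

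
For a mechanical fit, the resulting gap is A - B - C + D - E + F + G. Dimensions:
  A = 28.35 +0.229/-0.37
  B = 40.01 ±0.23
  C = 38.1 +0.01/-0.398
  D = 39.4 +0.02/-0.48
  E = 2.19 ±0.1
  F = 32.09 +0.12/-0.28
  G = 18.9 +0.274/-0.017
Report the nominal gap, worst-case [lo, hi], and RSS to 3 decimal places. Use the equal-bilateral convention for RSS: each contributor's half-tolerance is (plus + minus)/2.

Stack each dimension's contribution:
  +A: nom +28.350 → Σnom=28.350; wc +0.229/-0.370 → slack +0.229/-0.370; half-tol=0.299, Σhalf²=0.089700
  -B: nom -40.010 → Σnom=-11.660; wc +0.230/-0.230 → slack +0.459/-0.600; half-tol=0.230, Σhalf²=0.142600
  -C: nom -38.100 → Σnom=-49.760; wc +0.398/-0.010 → slack +0.857/-0.610; half-tol=0.204, Σhalf²=0.184216
  +D: nom +39.400 → Σnom=-10.360; wc +0.020/-0.480 → slack +0.877/-1.090; half-tol=0.250, Σhalf²=0.246716
  -E: nom -2.190 → Σnom=-12.550; wc +0.100/-0.100 → slack +0.977/-1.190; half-tol=0.100, Σhalf²=0.256716
  +F: nom +32.090 → Σnom=19.540; wc +0.120/-0.280 → slack +1.097/-1.470; half-tol=0.200, Σhalf²=0.296716
  +G: nom +18.900 → Σnom=38.440; wc +0.274/-0.017 → slack +1.371/-1.487; half-tol=0.146, Σhalf²=0.317887
Nominal = 38.440. Worst-case = [38.440 - 1.487, 38.440 + 1.371] = [36.953, 39.811]. RSS = √0.317887 = 0.564.

nominal=38.440 wc=[36.953,39.811] rss=0.564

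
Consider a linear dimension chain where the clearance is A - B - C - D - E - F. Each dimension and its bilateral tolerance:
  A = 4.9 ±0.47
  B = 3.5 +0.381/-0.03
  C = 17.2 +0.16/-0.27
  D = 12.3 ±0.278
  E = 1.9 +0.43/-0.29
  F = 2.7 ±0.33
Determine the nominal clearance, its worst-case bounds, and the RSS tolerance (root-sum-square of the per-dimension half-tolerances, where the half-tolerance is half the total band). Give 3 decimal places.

Stack each dimension's contribution:
  +A: nom +4.900 → Σnom=4.900; wc +0.470/-0.470 → slack +0.470/-0.470; half-tol=0.470, Σhalf²=0.220900
  -B: nom -3.500 → Σnom=1.400; wc +0.030/-0.381 → slack +0.500/-0.851; half-tol=0.206, Σhalf²=0.263130
  -C: nom -17.200 → Σnom=-15.800; wc +0.270/-0.160 → slack +0.770/-1.011; half-tol=0.215, Σhalf²=0.309355
  -D: nom -12.300 → Σnom=-28.100; wc +0.278/-0.278 → slack +1.048/-1.289; half-tol=0.278, Σhalf²=0.386639
  -E: nom -1.900 → Σnom=-30.000; wc +0.290/-0.430 → slack +1.338/-1.719; half-tol=0.360, Σhalf²=0.516239
  -F: nom -2.700 → Σnom=-32.700; wc +0.330/-0.330 → slack +1.668/-2.049; half-tol=0.330, Σhalf²=0.625139
Nominal = -32.700. Worst-case = [-32.700 - 2.049, -32.700 + 1.668] = [-34.749, -31.032]. RSS = √0.625139 = 0.791.

nominal=-32.700 wc=[-34.749,-31.032] rss=0.791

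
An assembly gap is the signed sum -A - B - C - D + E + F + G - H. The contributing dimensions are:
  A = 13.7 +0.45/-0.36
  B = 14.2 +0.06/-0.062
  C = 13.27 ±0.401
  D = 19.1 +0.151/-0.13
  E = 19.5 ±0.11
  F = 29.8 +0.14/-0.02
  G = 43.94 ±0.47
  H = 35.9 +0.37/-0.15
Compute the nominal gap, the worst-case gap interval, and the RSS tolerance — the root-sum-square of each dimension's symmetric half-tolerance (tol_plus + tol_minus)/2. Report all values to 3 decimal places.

nominal=-2.930 wc=[-4.962,-1.107] rss=0.809

Stack each dimension's contribution:
  -A: nom -13.700 → Σnom=-13.700; wc +0.360/-0.450 → slack +0.360/-0.450; half-tol=0.405, Σhalf²=0.164025
  -B: nom -14.200 → Σnom=-27.900; wc +0.062/-0.060 → slack +0.422/-0.510; half-tol=0.061, Σhalf²=0.167746
  -C: nom -13.270 → Σnom=-41.170; wc +0.401/-0.401 → slack +0.823/-0.911; half-tol=0.401, Σhalf²=0.328547
  -D: nom -19.100 → Σnom=-60.270; wc +0.130/-0.151 → slack +0.953/-1.062; half-tol=0.141, Σhalf²=0.348287
  +E: nom +19.500 → Σnom=-40.770; wc +0.110/-0.110 → slack +1.063/-1.172; half-tol=0.110, Σhalf²=0.360387
  +F: nom +29.800 → Σnom=-10.970; wc +0.140/-0.020 → slack +1.203/-1.192; half-tol=0.080, Σhalf²=0.366787
  +G: nom +43.940 → Σnom=32.970; wc +0.470/-0.470 → slack +1.673/-1.662; half-tol=0.470, Σhalf²=0.587687
  -H: nom -35.900 → Σnom=-2.930; wc +0.150/-0.370 → slack +1.823/-2.032; half-tol=0.260, Σhalf²=0.655287
Nominal = -2.930. Worst-case = [-2.930 - 2.032, -2.930 + 1.823] = [-4.962, -1.107]. RSS = √0.655287 = 0.809.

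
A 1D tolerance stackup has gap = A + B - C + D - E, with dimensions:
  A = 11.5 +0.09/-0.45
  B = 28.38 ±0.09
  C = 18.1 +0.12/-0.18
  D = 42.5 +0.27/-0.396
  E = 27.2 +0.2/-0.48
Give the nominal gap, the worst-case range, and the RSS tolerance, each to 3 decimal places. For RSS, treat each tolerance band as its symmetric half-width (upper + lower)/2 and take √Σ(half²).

Stack each dimension's contribution:
  +A: nom +11.500 → Σnom=11.500; wc +0.090/-0.450 → slack +0.090/-0.450; half-tol=0.270, Σhalf²=0.072900
  +B: nom +28.380 → Σnom=39.880; wc +0.090/-0.090 → slack +0.180/-0.540; half-tol=0.090, Σhalf²=0.081000
  -C: nom -18.100 → Σnom=21.780; wc +0.180/-0.120 → slack +0.360/-0.660; half-tol=0.150, Σhalf²=0.103500
  +D: nom +42.500 → Σnom=64.280; wc +0.270/-0.396 → slack +0.630/-1.056; half-tol=0.333, Σhalf²=0.214389
  -E: nom -27.200 → Σnom=37.080; wc +0.480/-0.200 → slack +1.110/-1.256; half-tol=0.340, Σhalf²=0.329989
Nominal = 37.080. Worst-case = [37.080 - 1.256, 37.080 + 1.110] = [35.824, 38.190]. RSS = √0.329989 = 0.574.

nominal=37.080 wc=[35.824,38.190] rss=0.574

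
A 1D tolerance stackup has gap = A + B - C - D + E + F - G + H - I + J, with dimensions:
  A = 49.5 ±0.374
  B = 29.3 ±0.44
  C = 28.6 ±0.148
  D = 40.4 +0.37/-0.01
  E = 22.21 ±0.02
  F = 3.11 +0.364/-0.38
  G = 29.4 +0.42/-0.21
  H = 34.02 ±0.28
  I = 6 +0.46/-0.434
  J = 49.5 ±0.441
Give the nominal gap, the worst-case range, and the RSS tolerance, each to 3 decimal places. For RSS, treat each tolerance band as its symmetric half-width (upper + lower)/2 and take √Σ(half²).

Stack each dimension's contribution:
  +A: nom +49.500 → Σnom=49.500; wc +0.374/-0.374 → slack +0.374/-0.374; half-tol=0.374, Σhalf²=0.139876
  +B: nom +29.300 → Σnom=78.800; wc +0.440/-0.440 → slack +0.814/-0.814; half-tol=0.440, Σhalf²=0.333476
  -C: nom -28.600 → Σnom=50.200; wc +0.148/-0.148 → slack +0.962/-0.962; half-tol=0.148, Σhalf²=0.355380
  -D: nom -40.400 → Σnom=9.800; wc +0.010/-0.370 → slack +0.972/-1.332; half-tol=0.190, Σhalf²=0.391480
  +E: nom +22.210 → Σnom=32.010; wc +0.020/-0.020 → slack +0.992/-1.352; half-tol=0.020, Σhalf²=0.391880
  +F: nom +3.110 → Σnom=35.120; wc +0.364/-0.380 → slack +1.356/-1.732; half-tol=0.372, Σhalf²=0.530264
  -G: nom -29.400 → Σnom=5.720; wc +0.210/-0.420 → slack +1.566/-2.152; half-tol=0.315, Σhalf²=0.629489
  +H: nom +34.020 → Σnom=39.740; wc +0.280/-0.280 → slack +1.846/-2.432; half-tol=0.280, Σhalf²=0.707889
  -I: nom -6.000 → Σnom=33.740; wc +0.434/-0.460 → slack +2.280/-2.892; half-tol=0.447, Σhalf²=0.907698
  +J: nom +49.500 → Σnom=83.240; wc +0.441/-0.441 → slack +2.721/-3.333; half-tol=0.441, Σhalf²=1.102179
Nominal = 83.240. Worst-case = [83.240 - 3.333, 83.240 + 2.721] = [79.907, 85.961]. RSS = √1.102179 = 1.050.

nominal=83.240 wc=[79.907,85.961] rss=1.050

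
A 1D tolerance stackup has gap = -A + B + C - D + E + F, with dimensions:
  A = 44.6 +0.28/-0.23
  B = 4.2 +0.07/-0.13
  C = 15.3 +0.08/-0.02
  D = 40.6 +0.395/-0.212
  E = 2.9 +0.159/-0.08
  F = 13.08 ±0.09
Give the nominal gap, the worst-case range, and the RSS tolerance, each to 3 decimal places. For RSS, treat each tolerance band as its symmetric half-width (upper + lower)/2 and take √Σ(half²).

nominal=-49.720 wc=[-50.715,-48.879] rss=0.438

Stack each dimension's contribution:
  -A: nom -44.600 → Σnom=-44.600; wc +0.230/-0.280 → slack +0.230/-0.280; half-tol=0.255, Σhalf²=0.065025
  +B: nom +4.200 → Σnom=-40.400; wc +0.070/-0.130 → slack +0.300/-0.410; half-tol=0.100, Σhalf²=0.075025
  +C: nom +15.300 → Σnom=-25.100; wc +0.080/-0.020 → slack +0.380/-0.430; half-tol=0.050, Σhalf²=0.077525
  -D: nom -40.600 → Σnom=-65.700; wc +0.212/-0.395 → slack +0.592/-0.825; half-tol=0.303, Σhalf²=0.169637
  +E: nom +2.900 → Σnom=-62.800; wc +0.159/-0.080 → slack +0.751/-0.905; half-tol=0.119, Σhalf²=0.183918
  +F: nom +13.080 → Σnom=-49.720; wc +0.090/-0.090 → slack +0.841/-0.995; half-tol=0.090, Σhalf²=0.192018
Nominal = -49.720. Worst-case = [-49.720 - 0.995, -49.720 + 0.841] = [-50.715, -48.879]. RSS = √0.192018 = 0.438.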